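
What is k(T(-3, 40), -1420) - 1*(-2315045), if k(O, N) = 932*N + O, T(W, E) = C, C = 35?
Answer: 991640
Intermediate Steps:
T(W, E) = 35
k(O, N) = O + 932*N
k(T(-3, 40), -1420) - 1*(-2315045) = (35 + 932*(-1420)) - 1*(-2315045) = (35 - 1323440) + 2315045 = -1323405 + 2315045 = 991640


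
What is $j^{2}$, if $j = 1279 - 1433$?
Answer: $23716$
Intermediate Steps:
$j = -154$ ($j = 1279 - 1433 = -154$)
$j^{2} = \left(-154\right)^{2} = 23716$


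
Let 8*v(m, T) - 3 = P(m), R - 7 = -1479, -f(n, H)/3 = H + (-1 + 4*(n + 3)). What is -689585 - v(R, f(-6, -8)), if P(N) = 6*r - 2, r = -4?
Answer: -5516657/8 ≈ -6.8958e+5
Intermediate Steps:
f(n, H) = -33 - 12*n - 3*H (f(n, H) = -3*(H + (-1 + 4*(n + 3))) = -3*(H + (-1 + 4*(3 + n))) = -3*(H + (-1 + (12 + 4*n))) = -3*(H + (11 + 4*n)) = -3*(11 + H + 4*n) = -33 - 12*n - 3*H)
R = -1472 (R = 7 - 1479 = -1472)
P(N) = -26 (P(N) = 6*(-4) - 2 = -24 - 2 = -26)
v(m, T) = -23/8 (v(m, T) = 3/8 + (⅛)*(-26) = 3/8 - 13/4 = -23/8)
-689585 - v(R, f(-6, -8)) = -689585 - 1*(-23/8) = -689585 + 23/8 = -5516657/8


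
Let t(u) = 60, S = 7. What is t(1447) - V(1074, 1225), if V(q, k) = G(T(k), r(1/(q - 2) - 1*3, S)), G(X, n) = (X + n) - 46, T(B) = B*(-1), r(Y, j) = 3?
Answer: 1328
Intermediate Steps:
T(B) = -B
G(X, n) = -46 + X + n
V(q, k) = -43 - k (V(q, k) = -46 - k + 3 = -43 - k)
t(1447) - V(1074, 1225) = 60 - (-43 - 1*1225) = 60 - (-43 - 1225) = 60 - 1*(-1268) = 60 + 1268 = 1328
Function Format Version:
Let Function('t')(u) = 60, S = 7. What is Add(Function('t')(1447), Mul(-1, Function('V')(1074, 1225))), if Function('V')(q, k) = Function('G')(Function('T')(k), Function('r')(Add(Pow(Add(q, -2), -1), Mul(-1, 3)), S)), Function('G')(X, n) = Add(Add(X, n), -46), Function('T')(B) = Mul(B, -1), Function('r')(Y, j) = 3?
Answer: 1328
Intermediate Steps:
Function('T')(B) = Mul(-1, B)
Function('G')(X, n) = Add(-46, X, n)
Function('V')(q, k) = Add(-43, Mul(-1, k)) (Function('V')(q, k) = Add(-46, Mul(-1, k), 3) = Add(-43, Mul(-1, k)))
Add(Function('t')(1447), Mul(-1, Function('V')(1074, 1225))) = Add(60, Mul(-1, Add(-43, Mul(-1, 1225)))) = Add(60, Mul(-1, Add(-43, -1225))) = Add(60, Mul(-1, -1268)) = Add(60, 1268) = 1328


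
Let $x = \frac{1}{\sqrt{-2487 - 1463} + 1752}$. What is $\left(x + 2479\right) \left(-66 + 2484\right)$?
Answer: $\frac{9211484909562}{1536727} - \frac{6045 i \sqrt{158}}{1536727} \approx 5.9942 \cdot 10^{6} - 0.049446 i$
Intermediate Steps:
$x = \frac{1}{1752 + 5 i \sqrt{158}}$ ($x = \frac{1}{\sqrt{-3950} + 1752} = \frac{1}{5 i \sqrt{158} + 1752} = \frac{1}{1752 + 5 i \sqrt{158}} \approx 0.00057004 - 2.0449 \cdot 10^{-5} i$)
$\left(x + 2479\right) \left(-66 + 2484\right) = \left(\left(\frac{876}{1536727} - \frac{5 i \sqrt{158}}{3073454}\right) + 2479\right) \left(-66 + 2484\right) = \left(\frac{3809547109}{1536727} - \frac{5 i \sqrt{158}}{3073454}\right) 2418 = \frac{9211484909562}{1536727} - \frac{6045 i \sqrt{158}}{1536727}$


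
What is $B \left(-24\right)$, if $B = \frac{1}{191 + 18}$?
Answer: $- \frac{24}{209} \approx -0.11483$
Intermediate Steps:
$B = \frac{1}{209} \approx 0.0047847$
$B \left(-24\right) = \frac{1}{209} \left(-24\right) = - \frac{24}{209}$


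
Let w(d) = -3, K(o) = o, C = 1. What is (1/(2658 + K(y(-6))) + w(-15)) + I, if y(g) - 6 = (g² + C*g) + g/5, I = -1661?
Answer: -22404091/13464 ≈ -1664.0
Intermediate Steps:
y(g) = 6 + g² + 6*g/5 (y(g) = 6 + ((g² + 1*g) + g/5) = 6 + ((g² + g) + g*(⅕)) = 6 + ((g + g²) + g/5) = 6 + (g² + 6*g/5) = 6 + g² + 6*g/5)
(1/(2658 + K(y(-6))) + w(-15)) + I = (1/(2658 + (6 + (-6)² + (6/5)*(-6))) - 3) - 1661 = (1/(2658 + (6 + 36 - 36/5)) - 3) - 1661 = (1/(2658 + 174/5) - 3) - 1661 = (1/(13464/5) - 3) - 1661 = (5/13464 - 3) - 1661 = -40387/13464 - 1661 = -22404091/13464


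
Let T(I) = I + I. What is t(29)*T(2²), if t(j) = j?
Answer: 232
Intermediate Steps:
T(I) = 2*I
t(29)*T(2²) = 29*(2*2²) = 29*(2*4) = 29*8 = 232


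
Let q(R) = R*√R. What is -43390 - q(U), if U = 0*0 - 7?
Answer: -43390 + 7*I*√7 ≈ -43390.0 + 18.52*I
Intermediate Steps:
U = -7 (U = 0 - 7 = -7)
q(R) = R^(3/2)
-43390 - q(U) = -43390 - (-7)^(3/2) = -43390 - (-7)*I*√7 = -43390 + 7*I*√7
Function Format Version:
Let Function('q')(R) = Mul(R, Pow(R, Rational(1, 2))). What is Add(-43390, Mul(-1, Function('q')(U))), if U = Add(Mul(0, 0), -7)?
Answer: Add(-43390, Mul(7, I, Pow(7, Rational(1, 2)))) ≈ Add(-43390., Mul(18.520, I))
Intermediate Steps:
U = -7 (U = Add(0, -7) = -7)
Function('q')(R) = Pow(R, Rational(3, 2))
Add(-43390, Mul(-1, Function('q')(U))) = Add(-43390, Mul(-1, Pow(-7, Rational(3, 2)))) = Add(-43390, Mul(-1, Mul(-7, I, Pow(7, Rational(1, 2))))) = Add(-43390, Mul(7, I, Pow(7, Rational(1, 2))))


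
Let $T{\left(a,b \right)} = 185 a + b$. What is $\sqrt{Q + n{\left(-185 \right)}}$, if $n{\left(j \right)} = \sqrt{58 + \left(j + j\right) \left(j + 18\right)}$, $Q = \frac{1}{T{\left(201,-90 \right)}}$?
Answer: $\frac{\sqrt{37095 + 8256234150 \sqrt{1718}}}{37095} \approx 15.77$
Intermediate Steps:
$T{\left(a,b \right)} = b + 185 a$
$Q = \frac{1}{37095}$ ($Q = \frac{1}{-90 + 185 \cdot 201} = \frac{1}{-90 + 37185} = \frac{1}{37095} \approx 2.6958 \cdot 10^{-5}$)
$n{\left(j \right)} = \sqrt{58 + 2 j \left(18 + j\right)}$
$\sqrt{Q + n{\left(-185 \right)}} = \sqrt{\frac{1}{37095} + \sqrt{58 + 2 \left(-185\right)^{2} + 36 \left(-185\right)}} = \sqrt{\frac{1}{37095} + \sqrt{58 + 2 \cdot 34225 - 6660}} = \sqrt{\frac{1}{37095} + \sqrt{58 + 68450 - 6660}} = \sqrt{\frac{1}{37095} + \sqrt{61848}} = \sqrt{\frac{1}{37095} + 6 \sqrt{1718}}$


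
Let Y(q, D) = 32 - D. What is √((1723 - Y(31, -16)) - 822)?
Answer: √853 ≈ 29.206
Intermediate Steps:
√((1723 - Y(31, -16)) - 822) = √((1723 - (32 - 1*(-16))) - 822) = √((1723 - (32 + 16)) - 822) = √((1723 - 1*48) - 822) = √((1723 - 48) - 822) = √(1675 - 822) = √853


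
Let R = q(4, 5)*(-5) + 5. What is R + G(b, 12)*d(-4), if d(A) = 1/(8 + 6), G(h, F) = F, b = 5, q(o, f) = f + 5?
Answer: -309/7 ≈ -44.143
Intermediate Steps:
q(o, f) = 5 + f
d(A) = 1/14
R = -45 (R = (5 + 5)*(-5) + 5 = 10*(-5) + 5 = -50 + 5 = -45)
R + G(b, 12)*d(-4) = -45 + 12*(1/14) = -45 + 6/7 = -309/7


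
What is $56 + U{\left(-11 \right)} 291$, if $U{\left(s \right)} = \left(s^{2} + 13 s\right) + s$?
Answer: $-9547$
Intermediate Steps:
$U{\left(s \right)} = s^{2} + 14 s$
$56 + U{\left(-11 \right)} 291 = 56 + - 11 \left(14 - 11\right) 291 = 56 + \left(-11\right) 3 \cdot 291 = 56 - 9603 = -9547$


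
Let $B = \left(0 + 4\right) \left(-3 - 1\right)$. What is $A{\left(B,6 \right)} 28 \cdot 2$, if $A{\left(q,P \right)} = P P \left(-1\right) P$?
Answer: $-12096$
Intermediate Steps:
$B = -16$ ($B = 4 \left(-4\right) = -16$)
$A{\left(q,P \right)} = - P^{3}$ ($A{\left(q,P \right)} = P^{2} \left(-1\right) P = - P^{2} P = - P^{3}$)
$A{\left(B,6 \right)} 28 \cdot 2 = - 6^{3} \cdot 28 \cdot 2 = \left(-1\right) 216 \cdot 28 \cdot 2 = \left(-216\right) 28 \cdot 2 = \left(-6048\right) 2 = -12096$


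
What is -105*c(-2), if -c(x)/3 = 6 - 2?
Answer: 1260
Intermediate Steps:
c(x) = -12 (c(x) = -3*(6 - 2) = -3*4 = -12)
-105*c(-2) = -105*(-12) = 1260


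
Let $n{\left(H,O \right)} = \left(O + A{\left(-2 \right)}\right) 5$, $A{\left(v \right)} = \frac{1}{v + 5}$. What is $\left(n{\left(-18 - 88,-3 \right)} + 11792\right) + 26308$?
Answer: $\frac{114260}{3} \approx 38087.0$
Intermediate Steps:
$A{\left(v \right)} = \frac{1}{5 + v}$
$n{\left(H,O \right)} = \frac{5}{3} + 5 O$ ($n{\left(H,O \right)} = \left(O + \frac{1}{5 - 2}\right) 5 = \left(O + \frac{1}{3}\right) 5 = \left(\frac{1}{3} + O\right) 5 = \frac{5}{3} + 5 O$)
$\left(n{\left(-18 - 88,-3 \right)} + 11792\right) + 26308 = \left(\left(\frac{5}{3} + 5 \left(-3\right)\right) + 11792\right) + 26308 = \left(\left(\frac{5}{3} - 15\right) + 11792\right) + 26308 = \left(- \frac{40}{3} + 11792\right) + 26308 = \frac{35336}{3} + 26308 = \frac{114260}{3}$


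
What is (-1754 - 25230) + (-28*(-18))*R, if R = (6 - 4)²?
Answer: -24968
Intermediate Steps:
R = 4 (R = 2² = 4)
(-1754 - 25230) + (-28*(-18))*R = (-1754 - 25230) - 28*(-18)*4 = -26984 + 504*4 = -26984 + 2016 = -24968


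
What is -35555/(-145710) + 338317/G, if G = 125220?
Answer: 1791612239/608193540 ≈ 2.9458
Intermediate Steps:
-35555/(-145710) + 338317/G = -35555/(-145710) + 338317/125220 = -35555*(-1/145710) + 338317*(1/125220) = 7111/29142 + 338317/125220 = 1791612239/608193540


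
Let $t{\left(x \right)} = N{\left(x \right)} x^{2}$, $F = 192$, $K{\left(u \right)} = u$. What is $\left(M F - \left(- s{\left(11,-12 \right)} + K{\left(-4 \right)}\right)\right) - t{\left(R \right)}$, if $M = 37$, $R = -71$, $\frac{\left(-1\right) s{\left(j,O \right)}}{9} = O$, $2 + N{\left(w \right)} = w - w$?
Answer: $17298$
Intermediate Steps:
$N{\left(w \right)} = -2$ ($N{\left(w \right)} = -2 + \left(w - w\right) = -2 + 0 = -2$)
$s{\left(j,O \right)} = - 9 O$
$t{\left(x \right)} = - 2 x^{2}$
$\left(M F - \left(- s{\left(11,-12 \right)} + K{\left(-4 \right)}\right)\right) - t{\left(R \right)} = \left(37 \cdot 192 - -112\right) - - 2 \left(-71\right)^{2} = \left(7104 + \left(108 + 4\right)\right) - \left(-2\right) 5041 = \left(7104 + 112\right) - -10082 = 7216 + 10082 = 17298$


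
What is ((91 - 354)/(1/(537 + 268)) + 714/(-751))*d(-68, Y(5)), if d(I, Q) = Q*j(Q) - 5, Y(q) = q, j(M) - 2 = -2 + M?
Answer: -3179973580/751 ≈ -4.2343e+6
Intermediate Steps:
j(M) = M (j(M) = 2 + (-2 + M) = M)
d(I, Q) = -5 + Q² (d(I, Q) = Q*Q - 5 = Q² - 5 = -5 + Q²)
((91 - 354)/(1/(537 + 268)) + 714/(-751))*d(-68, Y(5)) = ((91 - 354)/(1/(537 + 268)) + 714/(-751))*(-5 + 5²) = (-263/(1/805) + 714*(-1/751))*(-5 + 25) = (-263/1/805 - 714/751)*20 = (-263*805 - 714/751)*20 = (-211715 - 714/751)*20 = -158998679/751*20 = -3179973580/751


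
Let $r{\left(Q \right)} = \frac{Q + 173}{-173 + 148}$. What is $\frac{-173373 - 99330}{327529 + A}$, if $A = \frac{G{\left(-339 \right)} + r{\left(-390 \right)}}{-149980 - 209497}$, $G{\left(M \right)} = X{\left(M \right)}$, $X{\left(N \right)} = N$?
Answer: $- \frac{2450761408275}{2943478566583} \approx -0.83261$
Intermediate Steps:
$G{\left(M \right)} = M$
$r{\left(Q \right)} = - \frac{173}{25} - \frac{Q}{25}$ ($r{\left(Q \right)} = \frac{173 + Q}{-25} = \left(173 + Q\right) \left(- \frac{1}{25}\right) = - \frac{173}{25} - \frac{Q}{25}$)
$A = \frac{8258}{8986925}$ ($A = \frac{-339 - - \frac{217}{25}}{-149980 - 209497} = \frac{-339 + \left(- \frac{173}{25} + \frac{78}{5}\right)}{-359477} = \left(-339 + \frac{217}{25}\right) \left(- \frac{1}{359477}\right) = \left(- \frac{8258}{25}\right) \left(- \frac{1}{359477}\right) = \frac{8258}{8986925} \approx 0.00091889$)
$\frac{-173373 - 99330}{327529 + A} = \frac{-173373 - 99330}{327529 + \frac{8258}{8986925}} = - \frac{272703}{\frac{2943478566583}{8986925}} = \left(-272703\right) \frac{8986925}{2943478566583} = - \frac{2450761408275}{2943478566583}$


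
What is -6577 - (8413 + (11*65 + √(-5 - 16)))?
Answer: -15705 - I*√21 ≈ -15705.0 - 4.5826*I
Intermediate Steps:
-6577 - (8413 + (11*65 + √(-5 - 16))) = -6577 - (8413 + (715 + √(-21))) = -6577 - (8413 + (715 + I*√21)) = -6577 - (9128 + I*√21) = -6577 + (-9128 - I*√21) = -15705 - I*√21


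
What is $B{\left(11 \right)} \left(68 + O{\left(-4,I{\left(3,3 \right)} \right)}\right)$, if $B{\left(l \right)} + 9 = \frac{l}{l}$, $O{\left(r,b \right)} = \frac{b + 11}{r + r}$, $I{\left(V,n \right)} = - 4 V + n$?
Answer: $-542$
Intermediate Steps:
$I{\left(V,n \right)} = n - 4 V$
$O{\left(r,b \right)} = \frac{11 + b}{2 r}$
$B{\left(l \right)} = -8$ ($B{\left(l \right)} = -9 + \frac{l}{l} = -9 + 1 = -8$)
$B{\left(11 \right)} \left(68 + O{\left(-4,I{\left(3,3 \right)} \right)}\right) = - 8 \left(68 + \frac{11 + \left(3 - 12\right)}{2 \left(-4\right)}\right) = - 8 \left(68 + \frac{1}{2} \left(- \frac{1}{4}\right) \left(11 + \left(3 - 12\right)\right)\right) = - 8 \left(68 + \frac{1}{2} \left(- \frac{1}{4}\right) \left(11 - 9\right)\right) = - 8 \left(68 + \frac{1}{2} \left(- \frac{1}{4}\right) 2\right) = - 8 \left(68 - \frac{1}{4}\right) = \left(-8\right) \frac{271}{4} = -542$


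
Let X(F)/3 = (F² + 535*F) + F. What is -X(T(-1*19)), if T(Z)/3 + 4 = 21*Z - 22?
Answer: -2826675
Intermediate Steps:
T(Z) = -78 + 63*Z (T(Z) = -12 + 3*(21*Z - 22) = -12 + 3*(-22 + 21*Z) = -12 + (-66 + 63*Z) = -78 + 63*Z)
X(F) = 3*F² + 1608*F (X(F) = 3*((F² + 535*F) + F) = 3*(F² + 536*F) = 3*F² + 1608*F)
-X(T(-1*19)) = -3*(-78 + 63*(-1*19))*(536 + (-78 + 63*(-1*19))) = -3*(-78 + 63*(-19))*(536 + (-78 + 63*(-19))) = -3*(-78 - 1197)*(536 + (-78 - 1197)) = -3*(-1275)*(536 - 1275) = -3*(-1275)*(-739) = -1*2826675 = -2826675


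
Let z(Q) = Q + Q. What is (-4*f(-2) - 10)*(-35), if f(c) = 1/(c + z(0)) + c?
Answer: 0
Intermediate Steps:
z(Q) = 2*Q
f(c) = c + 1/c (f(c) = 1/(c + 2*0) + c = 1/(c + 0) + c = 1/c + c = c + 1/c)
(-4*f(-2) - 10)*(-35) = (-4*(-2 + 1/(-2)) - 10)*(-35) = (-4*(-2 - ½) - 10)*(-35) = (-4*(-5/2) - 10)*(-35) = (10 - 10)*(-35) = 0*(-35) = 0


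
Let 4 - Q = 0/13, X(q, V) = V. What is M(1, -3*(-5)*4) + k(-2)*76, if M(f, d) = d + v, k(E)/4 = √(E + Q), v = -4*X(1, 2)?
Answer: 52 + 304*√2 ≈ 481.92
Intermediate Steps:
v = -8 (v = -4*2 = -8)
Q = 4 (Q = 4 - 0/13 = 4 - 1*0 = 4 + 0 = 4)
k(E) = 4*√(4 + E) (k(E) = 4*√(E + 4) = 4*√(4 + E))
M(f, d) = -8 + d (M(f, d) = d - 8 = -8 + d)
M(1, -3*(-5)*4) + k(-2)*76 = (-8 - 3*(-5)*4) + (4*√(4 - 2))*76 = (-8 + 15*4) + (4*√2)*76 = (-8 + 60) + 304*√2 = 52 + 304*√2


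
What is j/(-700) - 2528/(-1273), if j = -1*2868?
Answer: 1355141/222775 ≈ 6.0830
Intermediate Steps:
j = -2868
j/(-700) - 2528/(-1273) = -2868/(-700) - 2528/(-1273) = -2868*(-1/700) - 2528*(-1/1273) = 717/175 + 2528/1273 = 1355141/222775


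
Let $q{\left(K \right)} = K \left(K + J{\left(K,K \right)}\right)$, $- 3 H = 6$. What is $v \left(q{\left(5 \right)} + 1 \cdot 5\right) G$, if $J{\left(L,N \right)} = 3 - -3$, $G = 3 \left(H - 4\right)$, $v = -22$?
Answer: $23760$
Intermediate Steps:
$H = -2$ ($H = \left(- \frac{1}{3}\right) 6 = -2$)
$G = -18$ ($G = 3 \left(-2 - 4\right) = 3 \left(-6\right) = -18$)
$J{\left(L,N \right)} = 6$ ($J{\left(L,N \right)} = 3 + 3 = 6$)
$q{\left(K \right)} = K \left(6 + K\right)$ ($q{\left(K \right)} = K \left(K + 6\right) = K \left(6 + K\right)$)
$v \left(q{\left(5 \right)} + 1 \cdot 5\right) G = - 22 \left(5 \left(6 + 5\right) + 1 \cdot 5\right) \left(-18\right) = - 22 \left(5 \cdot 11 + 5\right) \left(-18\right) = - 22 \left(55 + 5\right) \left(-18\right) = \left(-22\right) 60 \left(-18\right) = \left(-1320\right) \left(-18\right) = 23760$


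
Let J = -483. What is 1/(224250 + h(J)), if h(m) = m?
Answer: 1/223767 ≈ 4.4689e-6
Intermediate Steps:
1/(224250 + h(J)) = 1/(224250 - 483) = 1/223767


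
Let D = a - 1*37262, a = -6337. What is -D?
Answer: 43599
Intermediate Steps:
D = -43599 (D = -6337 - 1*37262 = -6337 - 37262 = -43599)
-D = -1*(-43599) = 43599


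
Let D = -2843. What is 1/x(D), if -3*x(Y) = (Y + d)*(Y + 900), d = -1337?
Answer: -3/8121740 ≈ -3.6938e-7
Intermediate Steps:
x(Y) = -(-1337 + Y)*(900 + Y)/3 (x(Y) = -(Y - 1337)*(Y + 900)/3 = -(-1337 + Y)*(900 + Y)/3)
1/x(D) = 1/(401100 - ⅓*(-2843)² + (437/3)*(-2843)) = 1/(401100 - ⅓*8082649 - 1242391/3) = 1/(401100 - 8082649/3 - 1242391/3) = 1/(-8121740/3) = -3/8121740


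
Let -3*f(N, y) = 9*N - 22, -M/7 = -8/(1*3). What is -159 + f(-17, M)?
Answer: -302/3 ≈ -100.67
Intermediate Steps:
M = 56/3 (M = -(-56)/(1*3) = -(-56)/3 = -7*(-8/3) = 56/3 ≈ 18.667)
f(N, y) = 22/3 - 3*N (f(N, y) = -(9*N - 22)/3 = -(-22 + 9*N)/3 = 22/3 - 3*N)
-159 + f(-17, M) = -159 + (22/3 - 3*(-17)) = -159 + (22/3 + 51) = -159 + 175/3 = -302/3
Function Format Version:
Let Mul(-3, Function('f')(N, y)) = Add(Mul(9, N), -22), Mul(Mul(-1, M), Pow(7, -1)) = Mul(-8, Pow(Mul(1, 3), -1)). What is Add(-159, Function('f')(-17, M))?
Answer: Rational(-302, 3) ≈ -100.67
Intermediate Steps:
M = Rational(56, 3) (M = Mul(-7, Mul(-8, Pow(Mul(1, 3), -1))) = Mul(-7, Mul(-8, Pow(3, -1))) = Mul(-7, Mul(-8, Rational(1, 3))) = Mul(-7, Rational(-8, 3)) = Rational(56, 3) ≈ 18.667)
Function('f')(N, y) = Add(Rational(22, 3), Mul(-3, N)) (Function('f')(N, y) = Mul(Rational(-1, 3), Add(Mul(9, N), -22)) = Mul(Rational(-1, 3), Add(-22, Mul(9, N))) = Add(Rational(22, 3), Mul(-3, N)))
Add(-159, Function('f')(-17, M)) = Add(-159, Add(Rational(22, 3), Mul(-3, -17))) = Add(-159, Add(Rational(22, 3), 51)) = Add(-159, Rational(175, 3)) = Rational(-302, 3)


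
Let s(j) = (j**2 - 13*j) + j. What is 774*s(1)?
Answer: -8514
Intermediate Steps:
s(j) = j**2 - 12*j
774*s(1) = 774*(1*(-12 + 1)) = 774*(1*(-11)) = 774*(-11) = -8514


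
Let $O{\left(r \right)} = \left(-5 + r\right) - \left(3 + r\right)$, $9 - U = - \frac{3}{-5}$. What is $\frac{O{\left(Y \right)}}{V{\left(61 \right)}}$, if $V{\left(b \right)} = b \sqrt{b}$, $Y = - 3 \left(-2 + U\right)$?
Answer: $- \frac{8 \sqrt{61}}{3721} \approx -0.016792$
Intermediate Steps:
$U = \frac{42}{5}$ ($U = 9 - - \frac{3}{-5} = 9 - \left(-3\right) \left(- \frac{1}{5}\right) = 9 - \frac{3}{5} = \frac{42}{5} \approx 8.4$)
$Y = - \frac{96}{5}$ ($Y = - 3 \left(-2 + \frac{42}{5}\right) = \left(-3\right) \frac{32}{5} = - \frac{96}{5} \approx -19.2$)
$V{\left(b \right)} = b^{\frac{3}{2}}$
$O{\left(r \right)} = -8$
$\frac{O{\left(Y \right)}}{V{\left(61 \right)}} = - \frac{8}{61^{\frac{3}{2}}} = - \frac{8}{61 \sqrt{61}} = - 8 \frac{\sqrt{61}}{3721} = - \frac{8 \sqrt{61}}{3721}$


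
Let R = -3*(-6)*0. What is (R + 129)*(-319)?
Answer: -41151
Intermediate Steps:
R = 0 (R = 18*0 = 0)
(R + 129)*(-319) = (0 + 129)*(-319) = 129*(-319) = -41151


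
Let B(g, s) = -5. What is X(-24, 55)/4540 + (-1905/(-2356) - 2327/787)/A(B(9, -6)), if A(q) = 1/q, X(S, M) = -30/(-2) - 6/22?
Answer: 248724918191/23149337420 ≈ 10.744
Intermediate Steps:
X(S, M) = 162/11 (X(S, M) = -30*(-½) - 6*1/22 = 15 - 3/11 = 162/11)
X(-24, 55)/4540 + (-1905/(-2356) - 2327/787)/A(B(9, -6)) = (162/11)/4540 + (-1905/(-2356) - 2327/787)/(1/(-5)) = (162/11)*(1/4540) + (-1905*(-1/2356) - 2327*1/787)/(-⅕) = 81/24970 + (1905/2356 - 2327/787)*(-5) = 81/24970 - 3983177/1854172*(-5) = 81/24970 + 19915885/1854172 = 248724918191/23149337420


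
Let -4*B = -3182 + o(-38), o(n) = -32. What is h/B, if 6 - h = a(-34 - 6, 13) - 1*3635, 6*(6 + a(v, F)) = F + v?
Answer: 7303/1607 ≈ 4.5445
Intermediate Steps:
a(v, F) = -6 + F/6 + v/6 (a(v, F) = -6 + (F + v)/6 = -6 + (F/6 + v/6) = -6 + F/6 + v/6)
B = 1607/2 (B = -(-3182 - 32)/4 = -¼*(-3214) = 1607/2 ≈ 803.50)
h = 7303/2 (h = 6 - ((-6 + (⅙)*13 + (-34 - 6)/6) - 1*3635) = 6 - ((-6 + 13/6 + (⅙)*(-40)) - 3635) = 6 - ((-6 + 13/6 - 20/3) - 3635) = 6 - (-21/2 - 3635) = 6 - 1*(-7291/2) = 6 + 7291/2 = 7303/2 ≈ 3651.5)
h/B = 7303/(2*(1607/2)) = (7303/2)*(2/1607) = 7303/1607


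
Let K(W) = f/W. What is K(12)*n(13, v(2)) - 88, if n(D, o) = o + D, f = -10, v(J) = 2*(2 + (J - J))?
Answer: -613/6 ≈ -102.17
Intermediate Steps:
v(J) = 4 (v(J) = 2*(2 + 0) = 2*2 = 4)
K(W) = -10/W
n(D, o) = D + o
K(12)*n(13, v(2)) - 88 = (-10/12)*(13 + 4) - 88 = -10*1/12*17 - 88 = -⅚*17 - 88 = -85/6 - 88 = -613/6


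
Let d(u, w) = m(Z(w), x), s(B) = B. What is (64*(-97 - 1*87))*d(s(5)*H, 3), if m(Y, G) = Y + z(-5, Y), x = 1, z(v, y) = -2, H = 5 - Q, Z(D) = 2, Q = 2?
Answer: 0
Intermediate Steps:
H = 3 (H = 5 - 1*2 = 5 - 2 = 3)
m(Y, G) = -2 + Y (m(Y, G) = Y - 2 = -2 + Y)
d(u, w) = 0 (d(u, w) = -2 + 2 = 0)
(64*(-97 - 1*87))*d(s(5)*H, 3) = (64*(-97 - 1*87))*0 = (64*(-97 - 87))*0 = (64*(-184))*0 = -11776*0 = 0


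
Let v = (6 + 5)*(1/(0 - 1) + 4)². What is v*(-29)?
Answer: -2871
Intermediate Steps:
v = 99 (v = 11*(1/(-1) + 4)² = 11*(-1 + 4)² = 11*3² = 11*9 = 99)
v*(-29) = 99*(-29) = -2871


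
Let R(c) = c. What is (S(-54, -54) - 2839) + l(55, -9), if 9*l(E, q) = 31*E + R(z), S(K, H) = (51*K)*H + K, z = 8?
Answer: 438040/3 ≈ 1.4601e+5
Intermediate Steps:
S(K, H) = K + 51*H*K (S(K, H) = 51*H*K + K = K + 51*H*K)
l(E, q) = 8/9 + 31*E/9 (l(E, q) = (31*E + 8)/9 = (8 + 31*E)/9 = 8/9 + 31*E/9)
(S(-54, -54) - 2839) + l(55, -9) = (-54*(1 + 51*(-54)) - 2839) + (8/9 + (31/9)*55) = (-54*(1 - 2754) - 2839) + (8/9 + 1705/9) = (-54*(-2753) - 2839) + 571/3 = (148662 - 2839) + 571/3 = 145823 + 571/3 = 438040/3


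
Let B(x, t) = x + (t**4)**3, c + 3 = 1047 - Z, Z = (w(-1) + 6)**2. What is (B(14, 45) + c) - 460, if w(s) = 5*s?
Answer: 68952523554931641222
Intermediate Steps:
Z = 1 (Z = (5*(-1) + 6)**2 = (-5 + 6)**2 = 1**2 = 1)
c = 1043 (c = -3 + (1047 - 1*1) = -3 + (1047 - 1) = -3 + 1046 = 1043)
B(x, t) = x + t**12
(B(14, 45) + c) - 460 = ((14 + 45**12) + 1043) - 460 = ((14 + 68952523554931640625) + 1043) - 460 = (68952523554931640639 + 1043) - 460 = 68952523554931641682 - 460 = 68952523554931641222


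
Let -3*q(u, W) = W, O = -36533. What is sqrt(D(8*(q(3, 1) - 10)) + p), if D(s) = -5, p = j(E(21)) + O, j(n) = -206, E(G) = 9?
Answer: 2*I*sqrt(9186) ≈ 191.69*I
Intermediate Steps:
q(u, W) = -W/3
p = -36739 (p = -206 - 36533 = -36739)
sqrt(D(8*(q(3, 1) - 10)) + p) = sqrt(-5 - 36739) = sqrt(-36744) = 2*I*sqrt(9186)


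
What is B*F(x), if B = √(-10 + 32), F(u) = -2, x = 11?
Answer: -2*√22 ≈ -9.3808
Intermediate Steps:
B = √22 ≈ 4.6904
B*F(x) = √22*(-2) = -2*√22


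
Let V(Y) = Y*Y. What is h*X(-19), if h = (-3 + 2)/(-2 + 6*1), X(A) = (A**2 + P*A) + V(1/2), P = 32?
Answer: 987/16 ≈ 61.688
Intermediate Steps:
V(Y) = Y**2
X(A) = 1/4 + A**2 + 32*A (X(A) = (A**2 + 32*A) + (1/2)**2 = (A**2 + 32*A) + 1/4 = 1/4 + A**2 + 32*A)
h = -1/4 (h = -1/(-2 + 6) = -1/4 ≈ -0.25000)
h*X(-19) = -(1/4 + (-19)**2 + 32*(-19))/4 = -(1/4 + 361 - 608)/4 = -1/4*(-987/4) = 987/16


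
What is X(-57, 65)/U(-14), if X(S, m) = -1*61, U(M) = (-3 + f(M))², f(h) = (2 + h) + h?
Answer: -61/841 ≈ -0.072533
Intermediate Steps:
f(h) = 2 + 2*h
U(M) = (-1 + 2*M)² (U(M) = (-3 + (2 + 2*M))² = (-1 + 2*M)²)
X(S, m) = -61
X(-57, 65)/U(-14) = -61/(-1 + 2*(-14))² = -61/(-1 - 28)² = -61/((-29)²) = -61/841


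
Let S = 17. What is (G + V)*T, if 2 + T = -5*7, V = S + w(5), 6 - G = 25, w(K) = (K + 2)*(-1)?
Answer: 333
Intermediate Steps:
w(K) = -2 - K (w(K) = (2 + K)*(-1) = -2 - K)
G = -19 (G = 6 - 1*25 = 6 - 25 = -19)
V = 10 (V = 17 + (-2 - 1*5) = 17 + (-2 - 5) = 17 - 7 = 10)
T = -37 (T = -2 - 5*7 = -2 - 35 = -37)
(G + V)*T = (-19 + 10)*(-37) = -9*(-37) = 333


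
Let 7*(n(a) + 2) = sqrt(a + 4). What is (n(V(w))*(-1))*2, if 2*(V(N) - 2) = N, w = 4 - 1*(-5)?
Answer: 4 - sqrt(42)/7 ≈ 3.0742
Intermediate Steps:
w = 9 (w = 4 + 5 = 9)
V(N) = 2 + N/2
n(a) = -2 + sqrt(4 + a)/7 (n(a) = -2 + sqrt(a + 4)/7 = -2 + sqrt(4 + a)/7)
(n(V(w))*(-1))*2 = ((-2 + sqrt(4 + (2 + (1/2)*9))/7)*(-1))*2 = ((-2 + sqrt(4 + (2 + 9/2))/7)*(-1))*2 = ((-2 + sqrt(4 + 13/2)/7)*(-1))*2 = ((-2 + sqrt(21/2)/7)*(-1))*2 = ((-2 + (sqrt(42)/2)/7)*(-1))*2 = ((-2 + sqrt(42)/14)*(-1))*2 = (2 - sqrt(42)/14)*2 = 4 - sqrt(42)/7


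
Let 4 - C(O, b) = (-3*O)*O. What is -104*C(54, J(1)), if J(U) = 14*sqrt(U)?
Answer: -910208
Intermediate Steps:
C(O, b) = 4 + 3*O**2 (C(O, b) = 4 - (-3*O)*O = 4 - (-3)*O**2 = 4 + 3*O**2)
-104*C(54, J(1)) = -104*(4 + 3*54**2) = -104*(4 + 3*2916) = -104*(4 + 8748) = -104*8752 = -910208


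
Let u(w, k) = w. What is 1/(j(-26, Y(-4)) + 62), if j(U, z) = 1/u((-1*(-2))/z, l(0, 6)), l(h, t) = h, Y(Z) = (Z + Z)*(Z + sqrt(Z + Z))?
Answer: 39/3106 + 2*I*sqrt(2)/1553 ≈ 0.012556 + 0.0018213*I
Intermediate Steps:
Y(Z) = 2*Z*(Z + sqrt(2)*sqrt(Z)) (Y(Z) = (2*Z)*(Z + sqrt(2*Z)) = (2*Z)*(Z + sqrt(2)*sqrt(Z)) = 2*Z*(Z + sqrt(2)*sqrt(Z)))
j(U, z) = z/2 (j(U, z) = 1/((-1*(-2))/z) = 1/(2/z) = z/2)
1/(j(-26, Y(-4)) + 62) = 1/((2*(-4)**2 + 2*sqrt(2)*(-4)**(3/2))/2 + 62) = 1/((2*16 + 2*sqrt(2)*(-8*I))/2 + 62) = 1/((32 - 16*I*sqrt(2))/2 + 62) = 1/((16 - 8*I*sqrt(2)) + 62) = 1/(78 - 8*I*sqrt(2))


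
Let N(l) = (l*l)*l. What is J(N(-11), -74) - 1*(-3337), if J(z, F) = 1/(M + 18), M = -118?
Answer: 333699/100 ≈ 3337.0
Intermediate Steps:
N(l) = l³ (N(l) = l²*l = l³)
J(z, F) = -1/100 (J(z, F) = 1/(-118 + 18) = 1/(-100) = -1/100)
J(N(-11), -74) - 1*(-3337) = -1/100 - 1*(-3337) = -1/100 + 3337 = 333699/100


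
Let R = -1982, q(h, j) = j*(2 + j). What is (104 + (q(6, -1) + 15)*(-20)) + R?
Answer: -2158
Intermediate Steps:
(104 + (q(6, -1) + 15)*(-20)) + R = (104 + (-(2 - 1) + 15)*(-20)) - 1982 = (104 + (-1*1 + 15)*(-20)) - 1982 = (104 + (-1 + 15)*(-20)) - 1982 = (104 + 14*(-20)) - 1982 = (104 - 280) - 1982 = -176 - 1982 = -2158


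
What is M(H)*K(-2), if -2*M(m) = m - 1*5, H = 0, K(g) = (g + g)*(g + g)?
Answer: 40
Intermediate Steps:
K(g) = 4*g² (K(g) = (2*g)*(2*g) = 4*g²)
M(m) = 5/2 - m/2 (M(m) = -(m - 1*5)/2 = -(m - 5)/2 = -(-5 + m)/2 = 5/2 - m/2)
M(H)*K(-2) = (5/2 - ½*0)*(4*(-2)²) = (5/2 + 0)*(4*4) = (5/2)*16 = 40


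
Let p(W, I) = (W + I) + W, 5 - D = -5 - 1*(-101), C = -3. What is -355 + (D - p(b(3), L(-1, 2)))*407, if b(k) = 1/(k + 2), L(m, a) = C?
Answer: -181669/5 ≈ -36334.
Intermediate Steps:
L(m, a) = -3
b(k) = 1/(2 + k)
D = -91 (D = 5 - (-5 - 1*(-101)) = 5 - (-5 + 101) = 5 - 1*96 = 5 - 96 = -91)
p(W, I) = I + 2*W (p(W, I) = (I + W) + W = I + 2*W)
-355 + (D - p(b(3), L(-1, 2)))*407 = -355 + (-91 - (-3 + 2/(2 + 3)))*407 = -355 + (-91 - (-3 + 2/5))*407 = -355 + (-91 - 1*(-13/5))*407 = -355 + (-91 + 13/5)*407 = -355 - 442/5*407 = -355 - 179894/5 = -181669/5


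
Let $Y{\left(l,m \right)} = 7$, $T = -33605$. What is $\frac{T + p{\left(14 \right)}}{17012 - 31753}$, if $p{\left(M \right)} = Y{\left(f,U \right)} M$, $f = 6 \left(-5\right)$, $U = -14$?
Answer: $\frac{33507}{14741} \approx 2.273$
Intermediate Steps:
$f = -30$
$p{\left(M \right)} = 7 M$
$\frac{T + p{\left(14 \right)}}{17012 - 31753} = \frac{-33605 + 7 \cdot 14}{17012 - 31753} = \frac{-33605 + 98}{-14741} = \left(-33507\right) \left(- \frac{1}{14741}\right) = \frac{33507}{14741}$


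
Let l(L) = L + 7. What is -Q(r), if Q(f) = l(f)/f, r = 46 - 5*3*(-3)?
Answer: -14/13 ≈ -1.0769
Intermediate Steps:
l(L) = 7 + L
r = 91 (r = 46 - 15*(-3) = 46 - 1*(-45) = 46 + 45 = 91)
Q(f) = (7 + f)/f
-Q(r) = -(7 + 91)/91 = -98/91 = -1*14/13 = -14/13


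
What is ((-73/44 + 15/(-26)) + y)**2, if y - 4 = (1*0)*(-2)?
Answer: 1018081/327184 ≈ 3.1116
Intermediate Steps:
y = 4 (y = 4 + (1*0)*(-2) = 4 + 0*(-2) = 4 + 0 = 4)
((-73/44 + 15/(-26)) + y)**2 = ((-73/44 + 15/(-26)) + 4)**2 = ((-73*1/44 + 15*(-1/26)) + 4)**2 = ((-73/44 - 15/26) + 4)**2 = (-1279/572 + 4)**2 = (1009/572)**2 = 1018081/327184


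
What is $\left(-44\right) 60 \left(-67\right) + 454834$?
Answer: $631714$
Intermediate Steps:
$\left(-44\right) 60 \left(-67\right) + 454834 = \left(-2640\right) \left(-67\right) + 454834 = 176880 + 454834 = 631714$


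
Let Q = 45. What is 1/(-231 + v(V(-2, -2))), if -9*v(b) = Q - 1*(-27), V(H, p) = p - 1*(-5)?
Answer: -1/239 ≈ -0.0041841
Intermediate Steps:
V(H, p) = 5 + p (V(H, p) = p + 5 = 5 + p)
v(b) = -8 (v(b) = -(45 - 1*(-27))/9 = -(45 + 27)/9 = -1/9*72 = -8)
1/(-231 + v(V(-2, -2))) = 1/(-231 - 8) = 1/(-239) = -1/239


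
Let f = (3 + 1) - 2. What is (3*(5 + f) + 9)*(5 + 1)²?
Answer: 1080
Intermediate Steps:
f = 2 (f = 4 - 2 = 2)
(3*(5 + f) + 9)*(5 + 1)² = (3*(5 + 2) + 9)*(5 + 1)² = (3*7 + 9)*6² = (21 + 9)*36 = 30*36 = 1080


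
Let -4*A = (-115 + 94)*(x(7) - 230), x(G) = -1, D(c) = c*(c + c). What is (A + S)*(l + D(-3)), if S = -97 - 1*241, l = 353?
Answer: -2301313/4 ≈ -5.7533e+5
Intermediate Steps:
D(c) = 2*c**2 (D(c) = c*(2*c) = 2*c**2)
S = -338 (S = -97 - 241 = -338)
A = -4851/4 (A = -(-115 + 94)*(-1 - 230)/4 = -(-21)*(-231)/4 = -1/4*4851 = -4851/4 ≈ -1212.8)
(A + S)*(l + D(-3)) = (-4851/4 - 338)*(353 + 2*(-3)**2) = -6203*(353 + 2*9)/4 = -6203*(353 + 18)/4 = -6203/4*371 = -2301313/4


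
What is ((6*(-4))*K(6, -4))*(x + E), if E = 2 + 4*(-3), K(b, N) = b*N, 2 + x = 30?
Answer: 10368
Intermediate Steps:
x = 28 (x = -2 + 30 = 28)
K(b, N) = N*b
E = -10 (E = 2 - 12 = -10)
((6*(-4))*K(6, -4))*(x + E) = ((6*(-4))*(-4*6))*(28 - 10) = -24*(-24)*18 = 576*18 = 10368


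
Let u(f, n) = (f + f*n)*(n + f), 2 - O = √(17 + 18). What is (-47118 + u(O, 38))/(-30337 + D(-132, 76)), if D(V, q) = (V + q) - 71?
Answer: 42633/30464 + 117*√35/2176 ≈ 1.7176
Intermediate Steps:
O = 2 - √35 (O = 2 - √(17 + 18) = 2 - √35 ≈ -3.9161)
u(f, n) = (f + n)*(f + f*n) (u(f, n) = (f + f*n)*(f + n) = (f + n)*(f + f*n))
D(V, q) = -71 + V + q
(-47118 + u(O, 38))/(-30337 + D(-132, 76)) = (-47118 + (2 - √35)*((2 - √35) + 38 + 38² + (2 - √35)*38))/(-30337 + (-71 - 132 + 76)) = (-47118 + (2 - √35)*((2 - √35) + 38 + 1444 + (76 - 38*√35)))/(-30337 - 127) = (-47118 + (2 - √35)*(1560 - 39*√35))/(-30464) = (-47118 + (2 - √35)*(1560 - 39*√35))*(-1/30464) = 23559/15232 - (2 - √35)*(1560 - 39*√35)/30464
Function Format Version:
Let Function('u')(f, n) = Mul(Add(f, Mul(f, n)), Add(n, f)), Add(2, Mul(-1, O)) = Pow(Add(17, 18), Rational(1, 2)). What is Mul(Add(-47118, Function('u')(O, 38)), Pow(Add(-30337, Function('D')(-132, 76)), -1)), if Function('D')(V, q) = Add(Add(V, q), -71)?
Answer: Add(Rational(42633, 30464), Mul(Rational(117, 2176), Pow(35, Rational(1, 2)))) ≈ 1.7176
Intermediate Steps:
O = Add(2, Mul(-1, Pow(35, Rational(1, 2)))) (O = Add(2, Mul(-1, Pow(Add(17, 18), Rational(1, 2)))) = Add(2, Mul(-1, Pow(35, Rational(1, 2)))) ≈ -3.9161)
Function('u')(f, n) = Mul(Add(f, n), Add(f, Mul(f, n))) (Function('u')(f, n) = Mul(Add(f, Mul(f, n)), Add(f, n)) = Mul(Add(f, n), Add(f, Mul(f, n))))
Function('D')(V, q) = Add(-71, V, q)
Mul(Add(-47118, Function('u')(O, 38)), Pow(Add(-30337, Function('D')(-132, 76)), -1)) = Mul(Add(-47118, Mul(Add(2, Mul(-1, Pow(35, Rational(1, 2)))), Add(Add(2, Mul(-1, Pow(35, Rational(1, 2)))), 38, Pow(38, 2), Mul(Add(2, Mul(-1, Pow(35, Rational(1, 2)))), 38)))), Pow(Add(-30337, Add(-71, -132, 76)), -1)) = Mul(Add(-47118, Mul(Add(2, Mul(-1, Pow(35, Rational(1, 2)))), Add(Add(2, Mul(-1, Pow(35, Rational(1, 2)))), 38, 1444, Add(76, Mul(-38, Pow(35, Rational(1, 2))))))), Pow(Add(-30337, -127), -1)) = Mul(Add(-47118, Mul(Add(2, Mul(-1, Pow(35, Rational(1, 2)))), Add(1560, Mul(-39, Pow(35, Rational(1, 2)))))), Pow(-30464, -1)) = Mul(Add(-47118, Mul(Add(2, Mul(-1, Pow(35, Rational(1, 2)))), Add(1560, Mul(-39, Pow(35, Rational(1, 2)))))), Rational(-1, 30464)) = Add(Rational(23559, 15232), Mul(Rational(-1, 30464), Add(2, Mul(-1, Pow(35, Rational(1, 2)))), Add(1560, Mul(-39, Pow(35, Rational(1, 2))))))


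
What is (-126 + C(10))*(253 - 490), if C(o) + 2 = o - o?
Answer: 30336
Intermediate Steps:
C(o) = -2 (C(o) = -2 + (o - o) = -2 + 0 = -2)
(-126 + C(10))*(253 - 490) = (-126 - 2)*(253 - 490) = -128*(-237) = 30336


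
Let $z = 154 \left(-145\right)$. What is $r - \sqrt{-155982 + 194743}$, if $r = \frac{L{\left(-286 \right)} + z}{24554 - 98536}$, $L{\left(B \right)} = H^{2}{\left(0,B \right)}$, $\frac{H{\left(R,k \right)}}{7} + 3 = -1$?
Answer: $\frac{10773}{36991} - \sqrt{38761} \approx -196.59$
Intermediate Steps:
$z = -22330$
$H{\left(R,k \right)} = -28$ ($H{\left(R,k \right)} = -21 + 7 \left(-1\right) = -21 - 7 = -28$)
$L{\left(B \right)} = 784$ ($L{\left(B \right)} = \left(-28\right)^{2} = 784$)
$r = \frac{10773}{36991}$ ($r = \frac{784 - 22330}{24554 - 98536} = - \frac{21546}{-73982} = \left(-21546\right) \left(- \frac{1}{73982}\right) = \frac{10773}{36991} \approx 0.29123$)
$r - \sqrt{-155982 + 194743} = \frac{10773}{36991} - \sqrt{-155982 + 194743} = \frac{10773}{36991} - \sqrt{38761}$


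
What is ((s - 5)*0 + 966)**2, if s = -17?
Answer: 933156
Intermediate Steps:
((s - 5)*0 + 966)**2 = ((-17 - 5)*0 + 966)**2 = (-22*0 + 966)**2 = (0 + 966)**2 = 966**2 = 933156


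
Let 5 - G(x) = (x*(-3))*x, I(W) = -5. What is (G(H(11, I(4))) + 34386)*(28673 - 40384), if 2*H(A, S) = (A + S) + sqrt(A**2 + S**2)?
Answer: -808703105/2 - 105399*sqrt(146) ≈ -4.0562e+8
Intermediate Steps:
H(A, S) = A/2 + S/2 + sqrt(A**2 + S**2)/2 (H(A, S) = ((A + S) + sqrt(A**2 + S**2))/2 = (A + S + sqrt(A**2 + S**2))/2 = A/2 + S/2 + sqrt(A**2 + S**2)/2)
G(x) = 5 + 3*x**2 (G(x) = 5 - x*(-3)*x = 5 - (-3*x)*x = 5 - (-3)*x**2 = 5 + 3*x**2)
(G(H(11, I(4))) + 34386)*(28673 - 40384) = ((5 + 3*((1/2)*11 + (1/2)*(-5) + sqrt(11**2 + (-5)**2)/2)**2) + 34386)*(28673 - 40384) = ((5 + 3*(11/2 - 5/2 + sqrt(121 + 25)/2)**2) + 34386)*(-11711) = ((5 + 3*(11/2 - 5/2 + sqrt(146)/2)**2) + 34386)*(-11711) = ((5 + 3*(3 + sqrt(146)/2)**2) + 34386)*(-11711) = (34391 + 3*(3 + sqrt(146)/2)**2)*(-11711) = -402753001 - 35133*(3 + sqrt(146)/2)**2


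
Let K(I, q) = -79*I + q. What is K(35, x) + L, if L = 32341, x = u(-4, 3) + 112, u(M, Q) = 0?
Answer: 29688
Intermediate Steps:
x = 112 (x = 0 + 112 = 112)
K(I, q) = q - 79*I
K(35, x) + L = (112 - 79*35) + 32341 = (112 - 2765) + 32341 = -2653 + 32341 = 29688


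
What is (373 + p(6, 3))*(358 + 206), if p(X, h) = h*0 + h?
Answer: 212064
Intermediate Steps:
p(X, h) = h (p(X, h) = 0 + h = h)
(373 + p(6, 3))*(358 + 206) = (373 + 3)*(358 + 206) = 376*564 = 212064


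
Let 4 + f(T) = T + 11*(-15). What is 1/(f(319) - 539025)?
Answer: -1/538875 ≈ -1.8557e-6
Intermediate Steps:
f(T) = -169 + T (f(T) = -4 + (T + 11*(-15)) = -4 + (T - 165) = -4 + (-165 + T) = -169 + T)
1/(f(319) - 539025) = 1/((-169 + 319) - 539025) = 1/(150 - 539025) = 1/(-538875) = -1/538875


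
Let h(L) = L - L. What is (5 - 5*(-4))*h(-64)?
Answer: 0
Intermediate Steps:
h(L) = 0
(5 - 5*(-4))*h(-64) = (5 - 5*(-4))*0 = (5 + 20)*0 = 25*0 = 0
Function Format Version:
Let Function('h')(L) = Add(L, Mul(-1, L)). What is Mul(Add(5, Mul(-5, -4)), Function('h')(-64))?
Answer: 0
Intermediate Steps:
Function('h')(L) = 0
Mul(Add(5, Mul(-5, -4)), Function('h')(-64)) = Mul(Add(5, Mul(-5, -4)), 0) = Mul(Add(5, 20), 0) = Mul(25, 0) = 0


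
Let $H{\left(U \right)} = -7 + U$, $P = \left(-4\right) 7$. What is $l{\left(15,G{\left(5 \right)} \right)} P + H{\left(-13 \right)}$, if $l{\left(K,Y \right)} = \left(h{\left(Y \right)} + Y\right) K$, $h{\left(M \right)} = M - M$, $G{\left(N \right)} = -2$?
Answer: $820$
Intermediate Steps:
$h{\left(M \right)} = 0$
$l{\left(K,Y \right)} = K Y$ ($l{\left(K,Y \right)} = \left(0 + Y\right) K = Y K = K Y$)
$P = -28$
$l{\left(15,G{\left(5 \right)} \right)} P + H{\left(-13 \right)} = 15 \left(-2\right) \left(-28\right) - 20 = \left(-30\right) \left(-28\right) - 20 = 840 - 20 = 820$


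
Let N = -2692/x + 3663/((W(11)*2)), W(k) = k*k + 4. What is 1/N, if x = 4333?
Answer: 1083250/15198779 ≈ 0.071272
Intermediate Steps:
W(k) = 4 + k² (W(k) = k² + 4 = 4 + k²)
N = 15198779/1083250 (N = -2692/4333 + 3663/(((4 + 11²)*2)) = -2692*1/4333 + 3663/(((4 + 121)*2)) = -2692/4333 + 3663/((125*2)) = -2692/4333 + 3663/250 = 15198779/1083250 ≈ 14.031)
1/N = 1/(15198779/1083250) = 1083250/15198779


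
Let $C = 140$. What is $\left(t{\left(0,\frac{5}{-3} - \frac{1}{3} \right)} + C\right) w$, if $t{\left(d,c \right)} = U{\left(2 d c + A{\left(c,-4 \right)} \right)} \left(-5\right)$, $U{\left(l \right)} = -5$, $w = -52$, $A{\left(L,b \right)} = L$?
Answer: $-8580$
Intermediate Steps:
$t{\left(d,c \right)} = 25$ ($t{\left(d,c \right)} = \left(-5\right) \left(-5\right) = 25$)
$\left(t{\left(0,\frac{5}{-3} - \frac{1}{3} \right)} + C\right) w = \left(25 + 140\right) \left(-52\right) = 165 \left(-52\right) = -8580$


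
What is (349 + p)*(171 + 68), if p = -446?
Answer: -23183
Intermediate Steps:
(349 + p)*(171 + 68) = (349 - 446)*(171 + 68) = -97*239 = -23183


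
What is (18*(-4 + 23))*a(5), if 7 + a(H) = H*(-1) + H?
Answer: -2394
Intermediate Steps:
a(H) = -7 (a(H) = -7 + (H*(-1) + H) = -7 + (-H + H) = -7 + 0 = -7)
(18*(-4 + 23))*a(5) = (18*(-4 + 23))*(-7) = (18*19)*(-7) = 342*(-7) = -2394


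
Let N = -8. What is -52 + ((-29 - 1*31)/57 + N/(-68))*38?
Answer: -1488/17 ≈ -87.529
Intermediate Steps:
-52 + ((-29 - 1*31)/57 + N/(-68))*38 = -52 + ((-29 - 1*31)/57 - 8/(-68))*38 = -52 + ((-29 - 31)*(1/57) - 8*(-1/68))*38 = -52 + (-60*1/57 + 2/17)*38 = -52 + (-20/19 + 2/17)*38 = -52 - 302/323*38 = -52 - 604/17 = -1488/17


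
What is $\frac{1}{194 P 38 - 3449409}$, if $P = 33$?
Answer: $- \frac{1}{3206133} \approx -3.119 \cdot 10^{-7}$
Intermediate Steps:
$\frac{1}{194 P 38 - 3449409} = \frac{1}{194 \cdot 33 \cdot 38 - 3449409} = \frac{1}{6402 \cdot 38 - 3449409} = \frac{1}{243276 - 3449409} = \frac{1}{-3206133} = - \frac{1}{3206133}$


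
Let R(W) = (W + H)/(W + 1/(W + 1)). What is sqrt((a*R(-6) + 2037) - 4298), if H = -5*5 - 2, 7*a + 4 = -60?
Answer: I*sqrt(108759749)/217 ≈ 48.059*I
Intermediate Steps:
a = -64/7 (a = -4/7 + (1/7)*(-60) = -4/7 - 60/7 = -64/7 ≈ -9.1429)
H = -27 (H = -25 - 2 = -27)
R(W) = (-27 + W)/(W + 1/(1 + W)) (R(W) = (W - 27)/(W + 1/(W + 1)) = (-27 + W)/(W + 1/(1 + W)))
sqrt((a*R(-6) + 2037) - 4298) = sqrt((-64*(-27 + (-6)**2 - 26*(-6))/(7*(1 - 6 + (-6)**2)) + 2037) - 4298) = sqrt((-64*(-27 + 36 + 156)/(7*(1 - 6 + 36)) + 2037) - 4298) = sqrt((-64*165/(7*31) + 2037) - 4298) = sqrt((-64*165/217 + 2037) - 4298) = sqrt((-64/7*165/31 + 2037) - 4298) = sqrt((-10560/217 + 2037) - 4298) = sqrt(431469/217 - 4298) = sqrt(-501197/217) = I*sqrt(108759749)/217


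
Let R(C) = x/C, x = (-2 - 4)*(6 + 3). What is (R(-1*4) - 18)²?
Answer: 81/4 ≈ 20.250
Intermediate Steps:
x = -54 (x = -6*9 = -54)
R(C) = -54/C
(R(-1*4) - 18)² = (-54/((-1*4)) - 18)² = (-54/(-4) - 18)² = (-54*(-¼) - 18)² = (27/2 - 18)² = (-9/2)² = 81/4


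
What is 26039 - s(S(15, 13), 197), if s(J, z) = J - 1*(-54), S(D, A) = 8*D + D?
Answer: 25850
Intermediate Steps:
S(D, A) = 9*D
s(J, z) = 54 + J (s(J, z) = J + 54 = 54 + J)
26039 - s(S(15, 13), 197) = 26039 - (54 + 9*15) = 26039 - (54 + 135) = 26039 - 1*189 = 26039 - 189 = 25850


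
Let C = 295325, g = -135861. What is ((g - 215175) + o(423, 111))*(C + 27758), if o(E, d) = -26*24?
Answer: -113615367780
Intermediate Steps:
o(E, d) = -624
((g - 215175) + o(423, 111))*(C + 27758) = ((-135861 - 215175) - 624)*(295325 + 27758) = (-351036 - 624)*323083 = -351660*323083 = -113615367780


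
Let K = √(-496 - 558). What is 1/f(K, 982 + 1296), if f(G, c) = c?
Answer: 1/2278 ≈ 0.00043898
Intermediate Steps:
K = I*√1054 (K = √(-1054) = I*√1054 ≈ 32.465*I)
1/f(K, 982 + 1296) = 1/(982 + 1296) = 1/2278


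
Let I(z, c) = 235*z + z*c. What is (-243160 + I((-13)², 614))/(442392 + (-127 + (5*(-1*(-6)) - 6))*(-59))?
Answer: -99679/448469 ≈ -0.22227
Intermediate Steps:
I(z, c) = 235*z + c*z
(-243160 + I((-13)², 614))/(442392 + (-127 + (5*(-1*(-6)) - 6))*(-59)) = (-243160 + (-13)²*(235 + 614))/(442392 + (-127 + (5*(-1*(-6)) - 6))*(-59)) = (-243160 + 169*849)/(442392 + (-127 + (5*6 - 6))*(-59)) = (-243160 + 143481)/(442392 + (-127 + (30 - 6))*(-59)) = -99679/(442392 + (-127 + 24)*(-59)) = -99679/(442392 - 103*(-59)) = -99679/(442392 + 6077) = -99679/448469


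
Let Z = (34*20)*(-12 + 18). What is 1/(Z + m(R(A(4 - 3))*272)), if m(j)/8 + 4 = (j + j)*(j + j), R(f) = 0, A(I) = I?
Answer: 1/4048 ≈ 0.00024704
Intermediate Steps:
m(j) = -32 + 32*j² (m(j) = -32 + 8*((j + j)*(j + j)) = -32 + 8*((2*j)*(2*j)) = -32 + 8*(4*j²) = -32 + 32*j²)
Z = 4080 (Z = 680*6 = 4080)
1/(Z + m(R(A(4 - 3))*272)) = 1/(4080 + (-32 + 32*(0*272)²)) = 1/(4080 + (-32 + 32*0²)) = 1/(4080 + (-32 + 32*0)) = 1/(4080 + (-32 + 0)) = 1/(4080 - 32) = 1/4048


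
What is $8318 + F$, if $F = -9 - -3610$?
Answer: $11919$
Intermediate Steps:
$F = 3601$ ($F = -9 + 3610 = 3601$)
$8318 + F = 8318 + 3601 = 11919$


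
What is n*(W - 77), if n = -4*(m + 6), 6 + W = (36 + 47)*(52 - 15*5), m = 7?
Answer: 103584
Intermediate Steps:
W = -1915 (W = -6 + (36 + 47)*(52 - 15*5) = -6 + 83*(52 - 75) = -6 + 83*(-23) = -6 - 1909 = -1915)
n = -52 (n = -4*(7 + 6) = -4*13 = -52)
n*(W - 77) = -52*(-1915 - 77) = -52*(-1992) = 103584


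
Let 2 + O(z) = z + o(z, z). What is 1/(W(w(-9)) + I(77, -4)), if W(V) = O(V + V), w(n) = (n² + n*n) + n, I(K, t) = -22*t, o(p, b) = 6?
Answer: 1/398 ≈ 0.0025126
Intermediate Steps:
w(n) = n + 2*n² (w(n) = (n² + n²) + n = 2*n² + n = n + 2*n²)
O(z) = 4 + z (O(z) = -2 + (z + 6) = -2 + (6 + z) = 4 + z)
W(V) = 4 + 2*V (W(V) = 4 + (V + V) = 4 + 2*V)
1/(W(w(-9)) + I(77, -4)) = 1/((4 + 2*(-9*(1 + 2*(-9)))) - 22*(-4)) = 1/((4 + 2*(-9*(1 - 18))) + 88) = 1/((4 + 2*(-9*(-17))) + 88) = 1/((4 + 2*153) + 88) = 1/((4 + 306) + 88) = 1/(310 + 88) = 1/398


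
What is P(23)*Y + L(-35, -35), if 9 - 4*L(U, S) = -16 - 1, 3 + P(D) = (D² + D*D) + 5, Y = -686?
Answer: -1454307/2 ≈ -7.2715e+5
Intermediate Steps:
P(D) = 2 + 2*D² (P(D) = -3 + ((D² + D*D) + 5) = -3 + ((D² + D²) + 5) = -3 + (2*D² + 5) = -3 + (5 + 2*D²) = 2 + 2*D²)
L(U, S) = 13/2 (L(U, S) = 9/4 - (-16 - 1)/4 = 9/4 - ¼*(-17) = 9/4 + 17/4 = 13/2)
P(23)*Y + L(-35, -35) = (2 + 2*23²)*(-686) + 13/2 = (2 + 2*529)*(-686) + 13/2 = (2 + 1058)*(-686) + 13/2 = 1060*(-686) + 13/2 = -727160 + 13/2 = -1454307/2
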